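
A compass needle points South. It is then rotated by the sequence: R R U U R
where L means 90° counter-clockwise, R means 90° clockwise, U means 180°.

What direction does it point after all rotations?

Start: South
  R (right (90° clockwise)) -> West
  R (right (90° clockwise)) -> North
  U (U-turn (180°)) -> South
  U (U-turn (180°)) -> North
  R (right (90° clockwise)) -> East
Final: East

Answer: Final heading: East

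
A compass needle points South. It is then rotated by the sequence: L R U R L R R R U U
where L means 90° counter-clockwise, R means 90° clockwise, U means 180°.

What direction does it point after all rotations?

Answer: Final heading: West

Derivation:
Start: South
  L (left (90° counter-clockwise)) -> East
  R (right (90° clockwise)) -> South
  U (U-turn (180°)) -> North
  R (right (90° clockwise)) -> East
  L (left (90° counter-clockwise)) -> North
  R (right (90° clockwise)) -> East
  R (right (90° clockwise)) -> South
  R (right (90° clockwise)) -> West
  U (U-turn (180°)) -> East
  U (U-turn (180°)) -> West
Final: West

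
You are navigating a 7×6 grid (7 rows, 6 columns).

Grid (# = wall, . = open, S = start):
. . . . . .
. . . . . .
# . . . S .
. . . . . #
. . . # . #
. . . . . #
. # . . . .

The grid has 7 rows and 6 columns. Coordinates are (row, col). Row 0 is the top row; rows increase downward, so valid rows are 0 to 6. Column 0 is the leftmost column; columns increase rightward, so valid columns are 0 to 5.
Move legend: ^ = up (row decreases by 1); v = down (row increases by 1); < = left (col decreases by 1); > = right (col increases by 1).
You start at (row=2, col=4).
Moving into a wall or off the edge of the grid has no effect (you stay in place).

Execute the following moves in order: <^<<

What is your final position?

Answer: Final position: (row=1, col=1)

Derivation:
Start: (row=2, col=4)
  < (left): (row=2, col=4) -> (row=2, col=3)
  ^ (up): (row=2, col=3) -> (row=1, col=3)
  < (left): (row=1, col=3) -> (row=1, col=2)
  < (left): (row=1, col=2) -> (row=1, col=1)
Final: (row=1, col=1)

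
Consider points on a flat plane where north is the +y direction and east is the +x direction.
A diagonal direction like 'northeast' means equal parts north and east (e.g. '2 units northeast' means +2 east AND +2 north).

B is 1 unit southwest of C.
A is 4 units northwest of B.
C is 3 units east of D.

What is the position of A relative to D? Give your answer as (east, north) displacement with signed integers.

Answer: A is at (east=-2, north=3) relative to D.

Derivation:
Place D at the origin (east=0, north=0).
  C is 3 units east of D: delta (east=+3, north=+0); C at (east=3, north=0).
  B is 1 unit southwest of C: delta (east=-1, north=-1); B at (east=2, north=-1).
  A is 4 units northwest of B: delta (east=-4, north=+4); A at (east=-2, north=3).
Therefore A relative to D: (east=-2, north=3).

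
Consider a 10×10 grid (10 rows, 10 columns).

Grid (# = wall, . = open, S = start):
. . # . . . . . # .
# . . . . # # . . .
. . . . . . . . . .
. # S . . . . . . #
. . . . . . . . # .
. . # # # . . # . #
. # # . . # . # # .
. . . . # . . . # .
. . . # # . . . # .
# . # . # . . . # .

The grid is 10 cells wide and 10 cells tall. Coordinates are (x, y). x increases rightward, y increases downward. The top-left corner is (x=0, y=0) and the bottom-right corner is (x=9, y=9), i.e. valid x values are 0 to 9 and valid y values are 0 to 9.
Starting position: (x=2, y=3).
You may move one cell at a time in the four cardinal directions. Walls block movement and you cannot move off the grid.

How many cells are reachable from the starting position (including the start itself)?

BFS flood-fill from (x=2, y=3):
  Distance 0: (x=2, y=3)
  Distance 1: (x=2, y=2), (x=3, y=3), (x=2, y=4)
  Distance 2: (x=2, y=1), (x=1, y=2), (x=3, y=2), (x=4, y=3), (x=1, y=4), (x=3, y=4)
  Distance 3: (x=1, y=1), (x=3, y=1), (x=0, y=2), (x=4, y=2), (x=5, y=3), (x=0, y=4), (x=4, y=4), (x=1, y=5)
  Distance 4: (x=1, y=0), (x=3, y=0), (x=4, y=1), (x=5, y=2), (x=0, y=3), (x=6, y=3), (x=5, y=4), (x=0, y=5)
  Distance 5: (x=0, y=0), (x=4, y=0), (x=6, y=2), (x=7, y=3), (x=6, y=4), (x=5, y=5), (x=0, y=6)
  Distance 6: (x=5, y=0), (x=7, y=2), (x=8, y=3), (x=7, y=4), (x=6, y=5), (x=0, y=7)
  Distance 7: (x=6, y=0), (x=7, y=1), (x=8, y=2), (x=6, y=6), (x=1, y=7), (x=0, y=8)
  Distance 8: (x=7, y=0), (x=8, y=1), (x=9, y=2), (x=2, y=7), (x=6, y=7), (x=1, y=8)
  Distance 9: (x=9, y=1), (x=3, y=7), (x=5, y=7), (x=7, y=7), (x=2, y=8), (x=6, y=8), (x=1, y=9)
  Distance 10: (x=9, y=0), (x=3, y=6), (x=5, y=8), (x=7, y=8), (x=6, y=9)
  Distance 11: (x=4, y=6), (x=5, y=9), (x=7, y=9)
Total reachable: 66 (grid has 73 open cells total)

Answer: Reachable cells: 66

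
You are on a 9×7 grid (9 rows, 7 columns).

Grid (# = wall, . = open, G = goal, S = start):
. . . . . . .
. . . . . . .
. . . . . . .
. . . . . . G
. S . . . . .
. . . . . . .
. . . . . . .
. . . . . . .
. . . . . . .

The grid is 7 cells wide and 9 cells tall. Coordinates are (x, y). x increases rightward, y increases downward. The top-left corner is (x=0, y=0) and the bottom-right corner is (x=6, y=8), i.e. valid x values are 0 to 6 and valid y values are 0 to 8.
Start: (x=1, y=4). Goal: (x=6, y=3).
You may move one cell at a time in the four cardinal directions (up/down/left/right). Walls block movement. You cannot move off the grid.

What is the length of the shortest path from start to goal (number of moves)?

Answer: Shortest path length: 6

Derivation:
BFS from (x=1, y=4) until reaching (x=6, y=3):
  Distance 0: (x=1, y=4)
  Distance 1: (x=1, y=3), (x=0, y=4), (x=2, y=4), (x=1, y=5)
  Distance 2: (x=1, y=2), (x=0, y=3), (x=2, y=3), (x=3, y=4), (x=0, y=5), (x=2, y=5), (x=1, y=6)
  Distance 3: (x=1, y=1), (x=0, y=2), (x=2, y=2), (x=3, y=3), (x=4, y=4), (x=3, y=5), (x=0, y=6), (x=2, y=6), (x=1, y=7)
  Distance 4: (x=1, y=0), (x=0, y=1), (x=2, y=1), (x=3, y=2), (x=4, y=3), (x=5, y=4), (x=4, y=5), (x=3, y=6), (x=0, y=7), (x=2, y=7), (x=1, y=8)
  Distance 5: (x=0, y=0), (x=2, y=0), (x=3, y=1), (x=4, y=2), (x=5, y=3), (x=6, y=4), (x=5, y=5), (x=4, y=6), (x=3, y=7), (x=0, y=8), (x=2, y=8)
  Distance 6: (x=3, y=0), (x=4, y=1), (x=5, y=2), (x=6, y=3), (x=6, y=5), (x=5, y=6), (x=4, y=7), (x=3, y=8)  <- goal reached here
One shortest path (6 moves): (x=1, y=4) -> (x=2, y=4) -> (x=3, y=4) -> (x=4, y=4) -> (x=5, y=4) -> (x=6, y=4) -> (x=6, y=3)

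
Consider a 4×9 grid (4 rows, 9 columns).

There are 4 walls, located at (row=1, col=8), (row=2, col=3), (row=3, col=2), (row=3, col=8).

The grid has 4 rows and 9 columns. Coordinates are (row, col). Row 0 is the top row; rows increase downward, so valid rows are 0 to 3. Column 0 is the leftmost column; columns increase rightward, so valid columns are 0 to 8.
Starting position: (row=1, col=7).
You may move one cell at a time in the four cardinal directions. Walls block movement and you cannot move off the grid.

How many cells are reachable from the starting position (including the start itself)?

Answer: Reachable cells: 32

Derivation:
BFS flood-fill from (row=1, col=7):
  Distance 0: (row=1, col=7)
  Distance 1: (row=0, col=7), (row=1, col=6), (row=2, col=7)
  Distance 2: (row=0, col=6), (row=0, col=8), (row=1, col=5), (row=2, col=6), (row=2, col=8), (row=3, col=7)
  Distance 3: (row=0, col=5), (row=1, col=4), (row=2, col=5), (row=3, col=6)
  Distance 4: (row=0, col=4), (row=1, col=3), (row=2, col=4), (row=3, col=5)
  Distance 5: (row=0, col=3), (row=1, col=2), (row=3, col=4)
  Distance 6: (row=0, col=2), (row=1, col=1), (row=2, col=2), (row=3, col=3)
  Distance 7: (row=0, col=1), (row=1, col=0), (row=2, col=1)
  Distance 8: (row=0, col=0), (row=2, col=0), (row=3, col=1)
  Distance 9: (row=3, col=0)
Total reachable: 32 (grid has 32 open cells total)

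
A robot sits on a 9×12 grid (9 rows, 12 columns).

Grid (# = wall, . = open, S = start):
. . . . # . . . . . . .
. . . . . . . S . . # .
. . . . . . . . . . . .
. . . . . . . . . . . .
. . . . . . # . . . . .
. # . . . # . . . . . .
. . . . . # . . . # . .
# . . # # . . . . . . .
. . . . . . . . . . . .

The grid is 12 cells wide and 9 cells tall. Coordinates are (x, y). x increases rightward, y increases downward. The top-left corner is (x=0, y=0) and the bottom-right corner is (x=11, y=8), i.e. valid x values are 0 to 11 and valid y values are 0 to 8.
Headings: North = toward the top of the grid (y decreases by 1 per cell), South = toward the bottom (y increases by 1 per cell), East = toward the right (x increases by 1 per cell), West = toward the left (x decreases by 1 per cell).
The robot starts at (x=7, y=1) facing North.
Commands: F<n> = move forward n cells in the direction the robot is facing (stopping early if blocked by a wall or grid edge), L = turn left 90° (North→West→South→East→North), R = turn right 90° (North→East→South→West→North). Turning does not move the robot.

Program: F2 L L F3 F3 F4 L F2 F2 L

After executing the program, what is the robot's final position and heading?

Answer: Final position: (x=11, y=8), facing North

Derivation:
Start: (x=7, y=1), facing North
  F2: move forward 1/2 (blocked), now at (x=7, y=0)
  L: turn left, now facing West
  L: turn left, now facing South
  F3: move forward 3, now at (x=7, y=3)
  F3: move forward 3, now at (x=7, y=6)
  F4: move forward 2/4 (blocked), now at (x=7, y=8)
  L: turn left, now facing East
  F2: move forward 2, now at (x=9, y=8)
  F2: move forward 2, now at (x=11, y=8)
  L: turn left, now facing North
Final: (x=11, y=8), facing North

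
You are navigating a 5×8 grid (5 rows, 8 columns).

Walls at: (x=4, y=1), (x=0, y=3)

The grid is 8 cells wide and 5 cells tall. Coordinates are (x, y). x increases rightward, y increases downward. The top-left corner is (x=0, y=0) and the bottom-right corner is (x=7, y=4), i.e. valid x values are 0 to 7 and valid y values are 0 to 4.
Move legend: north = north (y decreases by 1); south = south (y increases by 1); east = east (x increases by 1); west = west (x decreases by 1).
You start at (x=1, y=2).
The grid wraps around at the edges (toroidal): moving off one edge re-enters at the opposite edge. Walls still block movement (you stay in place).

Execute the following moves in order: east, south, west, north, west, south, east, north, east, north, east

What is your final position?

Start: (x=1, y=2)
  east (east): (x=1, y=2) -> (x=2, y=2)
  south (south): (x=2, y=2) -> (x=2, y=3)
  west (west): (x=2, y=3) -> (x=1, y=3)
  north (north): (x=1, y=3) -> (x=1, y=2)
  west (west): (x=1, y=2) -> (x=0, y=2)
  south (south): blocked, stay at (x=0, y=2)
  east (east): (x=0, y=2) -> (x=1, y=2)
  north (north): (x=1, y=2) -> (x=1, y=1)
  east (east): (x=1, y=1) -> (x=2, y=1)
  north (north): (x=2, y=1) -> (x=2, y=0)
  east (east): (x=2, y=0) -> (x=3, y=0)
Final: (x=3, y=0)

Answer: Final position: (x=3, y=0)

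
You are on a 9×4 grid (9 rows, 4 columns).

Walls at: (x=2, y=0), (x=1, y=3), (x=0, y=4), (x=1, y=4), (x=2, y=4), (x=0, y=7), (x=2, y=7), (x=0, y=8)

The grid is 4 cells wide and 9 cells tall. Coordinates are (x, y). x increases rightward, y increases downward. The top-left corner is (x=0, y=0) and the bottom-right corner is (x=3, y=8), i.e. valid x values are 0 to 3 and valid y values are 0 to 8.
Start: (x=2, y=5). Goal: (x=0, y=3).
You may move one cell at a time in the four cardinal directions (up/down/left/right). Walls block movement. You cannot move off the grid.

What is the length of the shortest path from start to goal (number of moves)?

BFS from (x=2, y=5) until reaching (x=0, y=3):
  Distance 0: (x=2, y=5)
  Distance 1: (x=1, y=5), (x=3, y=5), (x=2, y=6)
  Distance 2: (x=3, y=4), (x=0, y=5), (x=1, y=6), (x=3, y=6)
  Distance 3: (x=3, y=3), (x=0, y=6), (x=1, y=7), (x=3, y=7)
  Distance 4: (x=3, y=2), (x=2, y=3), (x=1, y=8), (x=3, y=8)
  Distance 5: (x=3, y=1), (x=2, y=2), (x=2, y=8)
  Distance 6: (x=3, y=0), (x=2, y=1), (x=1, y=2)
  Distance 7: (x=1, y=1), (x=0, y=2)
  Distance 8: (x=1, y=0), (x=0, y=1), (x=0, y=3)  <- goal reached here
One shortest path (8 moves): (x=2, y=5) -> (x=3, y=5) -> (x=3, y=4) -> (x=3, y=3) -> (x=2, y=3) -> (x=2, y=2) -> (x=1, y=2) -> (x=0, y=2) -> (x=0, y=3)

Answer: Shortest path length: 8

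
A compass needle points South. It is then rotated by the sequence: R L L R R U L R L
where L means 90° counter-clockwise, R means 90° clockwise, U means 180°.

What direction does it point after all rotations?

Answer: Final heading: North

Derivation:
Start: South
  R (right (90° clockwise)) -> West
  L (left (90° counter-clockwise)) -> South
  L (left (90° counter-clockwise)) -> East
  R (right (90° clockwise)) -> South
  R (right (90° clockwise)) -> West
  U (U-turn (180°)) -> East
  L (left (90° counter-clockwise)) -> North
  R (right (90° clockwise)) -> East
  L (left (90° counter-clockwise)) -> North
Final: North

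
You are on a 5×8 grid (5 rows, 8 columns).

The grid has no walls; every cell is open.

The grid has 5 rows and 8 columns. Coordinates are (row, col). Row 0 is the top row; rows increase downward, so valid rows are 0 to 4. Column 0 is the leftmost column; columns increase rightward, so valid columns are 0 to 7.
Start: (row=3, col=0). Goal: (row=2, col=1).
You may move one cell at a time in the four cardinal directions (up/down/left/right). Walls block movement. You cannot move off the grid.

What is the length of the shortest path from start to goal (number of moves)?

BFS from (row=3, col=0) until reaching (row=2, col=1):
  Distance 0: (row=3, col=0)
  Distance 1: (row=2, col=0), (row=3, col=1), (row=4, col=0)
  Distance 2: (row=1, col=0), (row=2, col=1), (row=3, col=2), (row=4, col=1)  <- goal reached here
One shortest path (2 moves): (row=3, col=0) -> (row=3, col=1) -> (row=2, col=1)

Answer: Shortest path length: 2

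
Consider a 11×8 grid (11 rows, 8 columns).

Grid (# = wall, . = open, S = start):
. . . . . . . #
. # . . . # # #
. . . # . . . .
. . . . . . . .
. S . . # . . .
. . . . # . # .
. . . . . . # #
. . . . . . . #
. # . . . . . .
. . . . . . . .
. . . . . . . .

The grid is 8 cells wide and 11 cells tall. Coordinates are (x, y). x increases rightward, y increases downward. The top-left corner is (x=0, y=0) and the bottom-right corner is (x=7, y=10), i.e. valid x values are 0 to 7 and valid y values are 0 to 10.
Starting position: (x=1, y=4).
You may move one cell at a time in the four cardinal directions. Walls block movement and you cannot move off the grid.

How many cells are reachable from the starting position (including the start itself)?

BFS flood-fill from (x=1, y=4):
  Distance 0: (x=1, y=4)
  Distance 1: (x=1, y=3), (x=0, y=4), (x=2, y=4), (x=1, y=5)
  Distance 2: (x=1, y=2), (x=0, y=3), (x=2, y=3), (x=3, y=4), (x=0, y=5), (x=2, y=5), (x=1, y=6)
  Distance 3: (x=0, y=2), (x=2, y=2), (x=3, y=3), (x=3, y=5), (x=0, y=6), (x=2, y=6), (x=1, y=7)
  Distance 4: (x=0, y=1), (x=2, y=1), (x=4, y=3), (x=3, y=6), (x=0, y=7), (x=2, y=7)
  Distance 5: (x=0, y=0), (x=2, y=0), (x=3, y=1), (x=4, y=2), (x=5, y=3), (x=4, y=6), (x=3, y=7), (x=0, y=8), (x=2, y=8)
  Distance 6: (x=1, y=0), (x=3, y=0), (x=4, y=1), (x=5, y=2), (x=6, y=3), (x=5, y=4), (x=5, y=6), (x=4, y=7), (x=3, y=8), (x=0, y=9), (x=2, y=9)
  Distance 7: (x=4, y=0), (x=6, y=2), (x=7, y=3), (x=6, y=4), (x=5, y=5), (x=5, y=7), (x=4, y=8), (x=1, y=9), (x=3, y=9), (x=0, y=10), (x=2, y=10)
  Distance 8: (x=5, y=0), (x=7, y=2), (x=7, y=4), (x=6, y=7), (x=5, y=8), (x=4, y=9), (x=1, y=10), (x=3, y=10)
  Distance 9: (x=6, y=0), (x=7, y=5), (x=6, y=8), (x=5, y=9), (x=4, y=10)
  Distance 10: (x=7, y=8), (x=6, y=9), (x=5, y=10)
  Distance 11: (x=7, y=9), (x=6, y=10)
  Distance 12: (x=7, y=10)
Total reachable: 75 (grid has 75 open cells total)

Answer: Reachable cells: 75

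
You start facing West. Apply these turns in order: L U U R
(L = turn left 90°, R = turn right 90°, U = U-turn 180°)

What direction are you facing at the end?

Answer: Final heading: West

Derivation:
Start: West
  L (left (90° counter-clockwise)) -> South
  U (U-turn (180°)) -> North
  U (U-turn (180°)) -> South
  R (right (90° clockwise)) -> West
Final: West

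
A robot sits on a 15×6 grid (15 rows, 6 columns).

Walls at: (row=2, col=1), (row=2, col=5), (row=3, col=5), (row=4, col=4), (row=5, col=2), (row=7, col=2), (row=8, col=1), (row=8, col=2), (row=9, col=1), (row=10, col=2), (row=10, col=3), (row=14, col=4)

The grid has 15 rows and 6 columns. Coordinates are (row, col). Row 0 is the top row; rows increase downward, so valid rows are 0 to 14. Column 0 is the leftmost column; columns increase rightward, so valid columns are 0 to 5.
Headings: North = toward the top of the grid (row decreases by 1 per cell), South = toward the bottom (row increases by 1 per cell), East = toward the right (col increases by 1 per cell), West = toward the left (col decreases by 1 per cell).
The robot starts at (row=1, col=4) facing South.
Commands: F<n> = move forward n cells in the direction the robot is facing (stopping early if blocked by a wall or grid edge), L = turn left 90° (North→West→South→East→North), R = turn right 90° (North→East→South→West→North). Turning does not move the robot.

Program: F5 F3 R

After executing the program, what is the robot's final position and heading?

Start: (row=1, col=4), facing South
  F5: move forward 2/5 (blocked), now at (row=3, col=4)
  F3: move forward 0/3 (blocked), now at (row=3, col=4)
  R: turn right, now facing West
Final: (row=3, col=4), facing West

Answer: Final position: (row=3, col=4), facing West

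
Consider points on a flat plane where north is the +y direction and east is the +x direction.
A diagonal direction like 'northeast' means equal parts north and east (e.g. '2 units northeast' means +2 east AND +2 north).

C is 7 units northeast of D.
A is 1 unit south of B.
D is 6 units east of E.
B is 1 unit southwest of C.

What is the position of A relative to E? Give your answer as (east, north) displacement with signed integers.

Answer: A is at (east=12, north=5) relative to E.

Derivation:
Place E at the origin (east=0, north=0).
  D is 6 units east of E: delta (east=+6, north=+0); D at (east=6, north=0).
  C is 7 units northeast of D: delta (east=+7, north=+7); C at (east=13, north=7).
  B is 1 unit southwest of C: delta (east=-1, north=-1); B at (east=12, north=6).
  A is 1 unit south of B: delta (east=+0, north=-1); A at (east=12, north=5).
Therefore A relative to E: (east=12, north=5).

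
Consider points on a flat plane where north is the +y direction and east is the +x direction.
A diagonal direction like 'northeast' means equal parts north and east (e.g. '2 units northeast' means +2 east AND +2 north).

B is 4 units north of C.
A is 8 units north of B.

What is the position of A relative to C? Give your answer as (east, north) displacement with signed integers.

Place C at the origin (east=0, north=0).
  B is 4 units north of C: delta (east=+0, north=+4); B at (east=0, north=4).
  A is 8 units north of B: delta (east=+0, north=+8); A at (east=0, north=12).
Therefore A relative to C: (east=0, north=12).

Answer: A is at (east=0, north=12) relative to C.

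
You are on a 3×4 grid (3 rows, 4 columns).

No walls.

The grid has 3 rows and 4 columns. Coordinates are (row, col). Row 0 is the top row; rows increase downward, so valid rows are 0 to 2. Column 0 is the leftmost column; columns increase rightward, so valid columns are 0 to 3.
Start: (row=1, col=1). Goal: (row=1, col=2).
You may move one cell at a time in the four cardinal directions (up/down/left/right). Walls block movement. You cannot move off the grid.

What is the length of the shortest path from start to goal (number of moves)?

BFS from (row=1, col=1) until reaching (row=1, col=2):
  Distance 0: (row=1, col=1)
  Distance 1: (row=0, col=1), (row=1, col=0), (row=1, col=2), (row=2, col=1)  <- goal reached here
One shortest path (1 moves): (row=1, col=1) -> (row=1, col=2)

Answer: Shortest path length: 1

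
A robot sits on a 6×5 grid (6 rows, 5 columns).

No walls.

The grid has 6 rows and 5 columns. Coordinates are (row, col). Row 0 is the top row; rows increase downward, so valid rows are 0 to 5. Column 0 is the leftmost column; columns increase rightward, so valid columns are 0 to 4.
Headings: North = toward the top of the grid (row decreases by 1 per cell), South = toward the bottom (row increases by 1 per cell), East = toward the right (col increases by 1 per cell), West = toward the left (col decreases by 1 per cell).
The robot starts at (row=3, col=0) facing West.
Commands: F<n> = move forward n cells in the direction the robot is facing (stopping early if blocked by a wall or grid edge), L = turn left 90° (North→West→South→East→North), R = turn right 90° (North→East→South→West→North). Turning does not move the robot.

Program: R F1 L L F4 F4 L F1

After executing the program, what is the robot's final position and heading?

Start: (row=3, col=0), facing West
  R: turn right, now facing North
  F1: move forward 1, now at (row=2, col=0)
  L: turn left, now facing West
  L: turn left, now facing South
  F4: move forward 3/4 (blocked), now at (row=5, col=0)
  F4: move forward 0/4 (blocked), now at (row=5, col=0)
  L: turn left, now facing East
  F1: move forward 1, now at (row=5, col=1)
Final: (row=5, col=1), facing East

Answer: Final position: (row=5, col=1), facing East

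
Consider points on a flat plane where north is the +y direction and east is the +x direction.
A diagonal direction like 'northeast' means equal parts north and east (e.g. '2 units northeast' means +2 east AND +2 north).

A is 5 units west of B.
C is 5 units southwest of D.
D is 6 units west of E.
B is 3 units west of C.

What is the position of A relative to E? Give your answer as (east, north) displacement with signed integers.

Place E at the origin (east=0, north=0).
  D is 6 units west of E: delta (east=-6, north=+0); D at (east=-6, north=0).
  C is 5 units southwest of D: delta (east=-5, north=-5); C at (east=-11, north=-5).
  B is 3 units west of C: delta (east=-3, north=+0); B at (east=-14, north=-5).
  A is 5 units west of B: delta (east=-5, north=+0); A at (east=-19, north=-5).
Therefore A relative to E: (east=-19, north=-5).

Answer: A is at (east=-19, north=-5) relative to E.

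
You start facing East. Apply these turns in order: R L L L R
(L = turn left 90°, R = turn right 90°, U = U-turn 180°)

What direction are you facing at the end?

Answer: Final heading: North

Derivation:
Start: East
  R (right (90° clockwise)) -> South
  L (left (90° counter-clockwise)) -> East
  L (left (90° counter-clockwise)) -> North
  L (left (90° counter-clockwise)) -> West
  R (right (90° clockwise)) -> North
Final: North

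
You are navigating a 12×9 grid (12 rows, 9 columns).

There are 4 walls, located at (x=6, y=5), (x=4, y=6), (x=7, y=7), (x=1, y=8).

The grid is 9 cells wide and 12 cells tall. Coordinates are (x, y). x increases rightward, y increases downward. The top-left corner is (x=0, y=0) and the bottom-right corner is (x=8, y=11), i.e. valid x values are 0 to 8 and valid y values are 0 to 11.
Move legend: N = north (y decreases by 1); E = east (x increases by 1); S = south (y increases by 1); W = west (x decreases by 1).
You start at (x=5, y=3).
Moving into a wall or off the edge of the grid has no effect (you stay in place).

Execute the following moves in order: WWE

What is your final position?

Answer: Final position: (x=4, y=3)

Derivation:
Start: (x=5, y=3)
  W (west): (x=5, y=3) -> (x=4, y=3)
  W (west): (x=4, y=3) -> (x=3, y=3)
  E (east): (x=3, y=3) -> (x=4, y=3)
Final: (x=4, y=3)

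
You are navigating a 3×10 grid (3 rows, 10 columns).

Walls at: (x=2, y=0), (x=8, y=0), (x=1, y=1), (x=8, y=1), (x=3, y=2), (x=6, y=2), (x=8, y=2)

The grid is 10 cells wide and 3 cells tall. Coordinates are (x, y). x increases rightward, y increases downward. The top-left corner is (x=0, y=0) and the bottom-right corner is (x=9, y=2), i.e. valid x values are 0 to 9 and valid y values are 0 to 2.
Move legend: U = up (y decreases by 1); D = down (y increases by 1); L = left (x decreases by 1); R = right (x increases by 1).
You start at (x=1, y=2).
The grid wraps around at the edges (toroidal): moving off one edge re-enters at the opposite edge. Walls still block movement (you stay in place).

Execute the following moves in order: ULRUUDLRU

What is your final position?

Answer: Final position: (x=1, y=2)

Derivation:
Start: (x=1, y=2)
  U (up): blocked, stay at (x=1, y=2)
  L (left): (x=1, y=2) -> (x=0, y=2)
  R (right): (x=0, y=2) -> (x=1, y=2)
  U (up): blocked, stay at (x=1, y=2)
  U (up): blocked, stay at (x=1, y=2)
  D (down): (x=1, y=2) -> (x=1, y=0)
  L (left): (x=1, y=0) -> (x=0, y=0)
  R (right): (x=0, y=0) -> (x=1, y=0)
  U (up): (x=1, y=0) -> (x=1, y=2)
Final: (x=1, y=2)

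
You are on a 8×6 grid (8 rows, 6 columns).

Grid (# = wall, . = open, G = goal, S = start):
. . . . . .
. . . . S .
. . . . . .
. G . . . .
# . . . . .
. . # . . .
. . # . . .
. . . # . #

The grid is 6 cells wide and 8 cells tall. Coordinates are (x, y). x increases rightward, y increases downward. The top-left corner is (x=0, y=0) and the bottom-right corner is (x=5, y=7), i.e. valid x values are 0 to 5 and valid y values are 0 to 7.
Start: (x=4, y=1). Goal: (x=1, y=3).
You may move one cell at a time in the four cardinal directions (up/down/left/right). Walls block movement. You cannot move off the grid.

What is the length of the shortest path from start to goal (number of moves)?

Answer: Shortest path length: 5

Derivation:
BFS from (x=4, y=1) until reaching (x=1, y=3):
  Distance 0: (x=4, y=1)
  Distance 1: (x=4, y=0), (x=3, y=1), (x=5, y=1), (x=4, y=2)
  Distance 2: (x=3, y=0), (x=5, y=0), (x=2, y=1), (x=3, y=2), (x=5, y=2), (x=4, y=3)
  Distance 3: (x=2, y=0), (x=1, y=1), (x=2, y=2), (x=3, y=3), (x=5, y=3), (x=4, y=4)
  Distance 4: (x=1, y=0), (x=0, y=1), (x=1, y=2), (x=2, y=3), (x=3, y=4), (x=5, y=4), (x=4, y=5)
  Distance 5: (x=0, y=0), (x=0, y=2), (x=1, y=3), (x=2, y=4), (x=3, y=5), (x=5, y=5), (x=4, y=6)  <- goal reached here
One shortest path (5 moves): (x=4, y=1) -> (x=3, y=1) -> (x=2, y=1) -> (x=1, y=1) -> (x=1, y=2) -> (x=1, y=3)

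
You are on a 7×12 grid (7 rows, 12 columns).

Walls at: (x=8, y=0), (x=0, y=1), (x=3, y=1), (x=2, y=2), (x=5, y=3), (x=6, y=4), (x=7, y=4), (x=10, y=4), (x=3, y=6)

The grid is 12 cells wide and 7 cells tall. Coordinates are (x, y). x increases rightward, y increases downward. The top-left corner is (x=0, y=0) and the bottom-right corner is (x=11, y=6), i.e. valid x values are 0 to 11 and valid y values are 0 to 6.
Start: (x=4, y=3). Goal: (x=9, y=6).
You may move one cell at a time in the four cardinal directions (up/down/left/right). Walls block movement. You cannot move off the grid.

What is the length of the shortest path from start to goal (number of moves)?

Answer: Shortest path length: 8

Derivation:
BFS from (x=4, y=3) until reaching (x=9, y=6):
  Distance 0: (x=4, y=3)
  Distance 1: (x=4, y=2), (x=3, y=3), (x=4, y=4)
  Distance 2: (x=4, y=1), (x=3, y=2), (x=5, y=2), (x=2, y=3), (x=3, y=4), (x=5, y=4), (x=4, y=5)
  Distance 3: (x=4, y=0), (x=5, y=1), (x=6, y=2), (x=1, y=3), (x=2, y=4), (x=3, y=5), (x=5, y=5), (x=4, y=6)
  Distance 4: (x=3, y=0), (x=5, y=0), (x=6, y=1), (x=1, y=2), (x=7, y=2), (x=0, y=3), (x=6, y=3), (x=1, y=4), (x=2, y=5), (x=6, y=5), (x=5, y=6)
  Distance 5: (x=2, y=0), (x=6, y=0), (x=1, y=1), (x=7, y=1), (x=0, y=2), (x=8, y=2), (x=7, y=3), (x=0, y=4), (x=1, y=5), (x=7, y=5), (x=2, y=6), (x=6, y=6)
  Distance 6: (x=1, y=0), (x=7, y=0), (x=2, y=1), (x=8, y=1), (x=9, y=2), (x=8, y=3), (x=0, y=5), (x=8, y=5), (x=1, y=6), (x=7, y=6)
  Distance 7: (x=0, y=0), (x=9, y=1), (x=10, y=2), (x=9, y=3), (x=8, y=4), (x=9, y=5), (x=0, y=6), (x=8, y=6)
  Distance 8: (x=9, y=0), (x=10, y=1), (x=11, y=2), (x=10, y=3), (x=9, y=4), (x=10, y=5), (x=9, y=6)  <- goal reached here
One shortest path (8 moves): (x=4, y=3) -> (x=4, y=4) -> (x=5, y=4) -> (x=5, y=5) -> (x=6, y=5) -> (x=7, y=5) -> (x=8, y=5) -> (x=9, y=5) -> (x=9, y=6)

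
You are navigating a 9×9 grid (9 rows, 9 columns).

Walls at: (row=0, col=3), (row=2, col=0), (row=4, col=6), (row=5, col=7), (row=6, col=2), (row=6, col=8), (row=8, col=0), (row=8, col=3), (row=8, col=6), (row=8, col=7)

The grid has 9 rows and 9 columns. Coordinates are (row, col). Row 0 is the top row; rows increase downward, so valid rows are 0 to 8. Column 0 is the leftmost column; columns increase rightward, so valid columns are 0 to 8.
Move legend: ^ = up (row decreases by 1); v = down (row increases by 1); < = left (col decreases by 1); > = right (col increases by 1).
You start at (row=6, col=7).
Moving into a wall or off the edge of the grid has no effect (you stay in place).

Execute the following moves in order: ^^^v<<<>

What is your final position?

Answer: Final position: (row=7, col=5)

Derivation:
Start: (row=6, col=7)
  [×3]^ (up): blocked, stay at (row=6, col=7)
  v (down): (row=6, col=7) -> (row=7, col=7)
  < (left): (row=7, col=7) -> (row=7, col=6)
  < (left): (row=7, col=6) -> (row=7, col=5)
  < (left): (row=7, col=5) -> (row=7, col=4)
  > (right): (row=7, col=4) -> (row=7, col=5)
Final: (row=7, col=5)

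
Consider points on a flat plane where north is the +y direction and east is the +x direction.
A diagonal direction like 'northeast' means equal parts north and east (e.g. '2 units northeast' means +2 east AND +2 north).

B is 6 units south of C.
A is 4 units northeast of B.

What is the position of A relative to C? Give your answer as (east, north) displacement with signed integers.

Answer: A is at (east=4, north=-2) relative to C.

Derivation:
Place C at the origin (east=0, north=0).
  B is 6 units south of C: delta (east=+0, north=-6); B at (east=0, north=-6).
  A is 4 units northeast of B: delta (east=+4, north=+4); A at (east=4, north=-2).
Therefore A relative to C: (east=4, north=-2).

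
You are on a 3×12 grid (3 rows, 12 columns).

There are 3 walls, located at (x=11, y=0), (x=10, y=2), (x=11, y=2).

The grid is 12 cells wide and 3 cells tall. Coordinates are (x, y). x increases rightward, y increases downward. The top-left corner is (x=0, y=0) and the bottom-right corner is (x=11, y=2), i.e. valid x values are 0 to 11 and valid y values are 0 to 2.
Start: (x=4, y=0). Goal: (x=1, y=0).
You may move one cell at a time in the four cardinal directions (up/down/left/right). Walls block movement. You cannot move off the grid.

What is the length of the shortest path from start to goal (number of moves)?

BFS from (x=4, y=0) until reaching (x=1, y=0):
  Distance 0: (x=4, y=0)
  Distance 1: (x=3, y=0), (x=5, y=0), (x=4, y=1)
  Distance 2: (x=2, y=0), (x=6, y=0), (x=3, y=1), (x=5, y=1), (x=4, y=2)
  Distance 3: (x=1, y=0), (x=7, y=0), (x=2, y=1), (x=6, y=1), (x=3, y=2), (x=5, y=2)  <- goal reached here
One shortest path (3 moves): (x=4, y=0) -> (x=3, y=0) -> (x=2, y=0) -> (x=1, y=0)

Answer: Shortest path length: 3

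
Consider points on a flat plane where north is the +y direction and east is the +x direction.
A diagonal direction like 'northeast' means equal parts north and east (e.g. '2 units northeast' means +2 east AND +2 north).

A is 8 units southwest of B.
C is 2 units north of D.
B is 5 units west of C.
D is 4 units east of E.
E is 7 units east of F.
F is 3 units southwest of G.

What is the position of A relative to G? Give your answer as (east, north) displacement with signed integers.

Place G at the origin (east=0, north=0).
  F is 3 units southwest of G: delta (east=-3, north=-3); F at (east=-3, north=-3).
  E is 7 units east of F: delta (east=+7, north=+0); E at (east=4, north=-3).
  D is 4 units east of E: delta (east=+4, north=+0); D at (east=8, north=-3).
  C is 2 units north of D: delta (east=+0, north=+2); C at (east=8, north=-1).
  B is 5 units west of C: delta (east=-5, north=+0); B at (east=3, north=-1).
  A is 8 units southwest of B: delta (east=-8, north=-8); A at (east=-5, north=-9).
Therefore A relative to G: (east=-5, north=-9).

Answer: A is at (east=-5, north=-9) relative to G.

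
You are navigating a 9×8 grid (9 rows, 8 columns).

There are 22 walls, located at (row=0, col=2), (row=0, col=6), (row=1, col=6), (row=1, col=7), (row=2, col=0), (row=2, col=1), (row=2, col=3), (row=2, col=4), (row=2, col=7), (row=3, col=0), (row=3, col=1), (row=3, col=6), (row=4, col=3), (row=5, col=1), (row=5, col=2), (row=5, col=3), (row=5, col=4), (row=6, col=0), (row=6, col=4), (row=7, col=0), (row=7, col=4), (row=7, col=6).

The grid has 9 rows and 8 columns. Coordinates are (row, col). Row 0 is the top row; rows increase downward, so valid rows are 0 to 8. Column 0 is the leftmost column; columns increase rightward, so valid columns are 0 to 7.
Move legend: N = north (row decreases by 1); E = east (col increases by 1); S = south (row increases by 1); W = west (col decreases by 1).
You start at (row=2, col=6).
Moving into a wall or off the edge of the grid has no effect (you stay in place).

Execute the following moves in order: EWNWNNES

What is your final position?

Answer: Final position: (row=1, col=5)

Derivation:
Start: (row=2, col=6)
  E (east): blocked, stay at (row=2, col=6)
  W (west): (row=2, col=6) -> (row=2, col=5)
  N (north): (row=2, col=5) -> (row=1, col=5)
  W (west): (row=1, col=5) -> (row=1, col=4)
  N (north): (row=1, col=4) -> (row=0, col=4)
  N (north): blocked, stay at (row=0, col=4)
  E (east): (row=0, col=4) -> (row=0, col=5)
  S (south): (row=0, col=5) -> (row=1, col=5)
Final: (row=1, col=5)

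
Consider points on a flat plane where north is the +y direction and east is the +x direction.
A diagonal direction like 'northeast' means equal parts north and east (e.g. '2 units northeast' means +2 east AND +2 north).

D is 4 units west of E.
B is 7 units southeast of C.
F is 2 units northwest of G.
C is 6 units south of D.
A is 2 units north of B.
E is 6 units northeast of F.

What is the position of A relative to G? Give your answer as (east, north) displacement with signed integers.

Place G at the origin (east=0, north=0).
  F is 2 units northwest of G: delta (east=-2, north=+2); F at (east=-2, north=2).
  E is 6 units northeast of F: delta (east=+6, north=+6); E at (east=4, north=8).
  D is 4 units west of E: delta (east=-4, north=+0); D at (east=0, north=8).
  C is 6 units south of D: delta (east=+0, north=-6); C at (east=0, north=2).
  B is 7 units southeast of C: delta (east=+7, north=-7); B at (east=7, north=-5).
  A is 2 units north of B: delta (east=+0, north=+2); A at (east=7, north=-3).
Therefore A relative to G: (east=7, north=-3).

Answer: A is at (east=7, north=-3) relative to G.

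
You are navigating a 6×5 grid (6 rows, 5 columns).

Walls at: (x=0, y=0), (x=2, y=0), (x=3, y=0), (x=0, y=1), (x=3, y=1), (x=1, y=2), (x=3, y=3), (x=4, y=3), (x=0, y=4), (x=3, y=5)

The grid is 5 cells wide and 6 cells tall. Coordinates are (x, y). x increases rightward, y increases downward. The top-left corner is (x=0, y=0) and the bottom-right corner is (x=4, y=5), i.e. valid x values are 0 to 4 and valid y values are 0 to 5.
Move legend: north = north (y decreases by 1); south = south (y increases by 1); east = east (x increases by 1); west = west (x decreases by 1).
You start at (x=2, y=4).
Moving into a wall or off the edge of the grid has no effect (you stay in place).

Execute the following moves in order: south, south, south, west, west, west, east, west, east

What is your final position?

Answer: Final position: (x=1, y=5)

Derivation:
Start: (x=2, y=4)
  south (south): (x=2, y=4) -> (x=2, y=5)
  south (south): blocked, stay at (x=2, y=5)
  south (south): blocked, stay at (x=2, y=5)
  west (west): (x=2, y=5) -> (x=1, y=5)
  west (west): (x=1, y=5) -> (x=0, y=5)
  west (west): blocked, stay at (x=0, y=5)
  east (east): (x=0, y=5) -> (x=1, y=5)
  west (west): (x=1, y=5) -> (x=0, y=5)
  east (east): (x=0, y=5) -> (x=1, y=5)
Final: (x=1, y=5)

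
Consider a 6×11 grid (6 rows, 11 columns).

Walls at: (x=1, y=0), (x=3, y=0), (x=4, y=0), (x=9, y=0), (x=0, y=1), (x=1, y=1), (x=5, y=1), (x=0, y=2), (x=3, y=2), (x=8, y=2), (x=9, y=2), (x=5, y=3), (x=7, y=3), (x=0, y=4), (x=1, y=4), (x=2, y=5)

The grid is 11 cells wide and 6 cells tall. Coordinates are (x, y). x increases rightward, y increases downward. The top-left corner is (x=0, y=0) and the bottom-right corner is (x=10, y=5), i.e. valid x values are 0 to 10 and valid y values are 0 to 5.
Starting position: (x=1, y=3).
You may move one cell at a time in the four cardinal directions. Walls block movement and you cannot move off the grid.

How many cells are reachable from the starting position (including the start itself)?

BFS flood-fill from (x=1, y=3):
  Distance 0: (x=1, y=3)
  Distance 1: (x=1, y=2), (x=0, y=3), (x=2, y=3)
  Distance 2: (x=2, y=2), (x=3, y=3), (x=2, y=4)
  Distance 3: (x=2, y=1), (x=4, y=3), (x=3, y=4)
  Distance 4: (x=2, y=0), (x=3, y=1), (x=4, y=2), (x=4, y=4), (x=3, y=5)
  Distance 5: (x=4, y=1), (x=5, y=2), (x=5, y=4), (x=4, y=5)
  Distance 6: (x=6, y=2), (x=6, y=4), (x=5, y=5)
  Distance 7: (x=6, y=1), (x=7, y=2), (x=6, y=3), (x=7, y=4), (x=6, y=5)
  Distance 8: (x=6, y=0), (x=7, y=1), (x=8, y=4), (x=7, y=5)
  Distance 9: (x=5, y=0), (x=7, y=0), (x=8, y=1), (x=8, y=3), (x=9, y=4), (x=8, y=5)
  Distance 10: (x=8, y=0), (x=9, y=1), (x=9, y=3), (x=10, y=4), (x=9, y=5)
  Distance 11: (x=10, y=1), (x=10, y=3), (x=10, y=5)
  Distance 12: (x=10, y=0), (x=10, y=2)
Total reachable: 47 (grid has 50 open cells total)

Answer: Reachable cells: 47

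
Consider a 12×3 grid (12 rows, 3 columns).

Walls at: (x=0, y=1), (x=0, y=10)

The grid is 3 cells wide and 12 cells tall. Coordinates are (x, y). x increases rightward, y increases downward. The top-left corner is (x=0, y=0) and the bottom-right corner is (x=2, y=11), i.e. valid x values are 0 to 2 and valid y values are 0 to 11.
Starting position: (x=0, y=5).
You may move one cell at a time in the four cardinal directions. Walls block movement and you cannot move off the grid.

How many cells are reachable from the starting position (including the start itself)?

BFS flood-fill from (x=0, y=5):
  Distance 0: (x=0, y=5)
  Distance 1: (x=0, y=4), (x=1, y=5), (x=0, y=6)
  Distance 2: (x=0, y=3), (x=1, y=4), (x=2, y=5), (x=1, y=6), (x=0, y=7)
  Distance 3: (x=0, y=2), (x=1, y=3), (x=2, y=4), (x=2, y=6), (x=1, y=7), (x=0, y=8)
  Distance 4: (x=1, y=2), (x=2, y=3), (x=2, y=7), (x=1, y=8), (x=0, y=9)
  Distance 5: (x=1, y=1), (x=2, y=2), (x=2, y=8), (x=1, y=9)
  Distance 6: (x=1, y=0), (x=2, y=1), (x=2, y=9), (x=1, y=10)
  Distance 7: (x=0, y=0), (x=2, y=0), (x=2, y=10), (x=1, y=11)
  Distance 8: (x=0, y=11), (x=2, y=11)
Total reachable: 34 (grid has 34 open cells total)

Answer: Reachable cells: 34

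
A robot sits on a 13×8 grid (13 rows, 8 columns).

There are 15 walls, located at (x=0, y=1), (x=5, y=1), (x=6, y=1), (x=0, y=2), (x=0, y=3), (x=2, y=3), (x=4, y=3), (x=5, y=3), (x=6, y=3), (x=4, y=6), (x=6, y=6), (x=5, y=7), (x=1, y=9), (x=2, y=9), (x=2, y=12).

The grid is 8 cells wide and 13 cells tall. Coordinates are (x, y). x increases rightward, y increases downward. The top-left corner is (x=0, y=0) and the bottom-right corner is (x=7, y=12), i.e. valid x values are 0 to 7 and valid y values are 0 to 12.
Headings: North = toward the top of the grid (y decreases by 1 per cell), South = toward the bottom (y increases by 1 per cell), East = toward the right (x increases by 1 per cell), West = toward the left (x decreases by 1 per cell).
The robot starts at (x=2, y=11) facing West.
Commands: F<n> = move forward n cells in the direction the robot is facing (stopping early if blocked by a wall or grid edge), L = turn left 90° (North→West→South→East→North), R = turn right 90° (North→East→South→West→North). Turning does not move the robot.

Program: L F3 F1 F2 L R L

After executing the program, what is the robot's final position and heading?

Answer: Final position: (x=2, y=11), facing East

Derivation:
Start: (x=2, y=11), facing West
  L: turn left, now facing South
  F3: move forward 0/3 (blocked), now at (x=2, y=11)
  F1: move forward 0/1 (blocked), now at (x=2, y=11)
  F2: move forward 0/2 (blocked), now at (x=2, y=11)
  L: turn left, now facing East
  R: turn right, now facing South
  L: turn left, now facing East
Final: (x=2, y=11), facing East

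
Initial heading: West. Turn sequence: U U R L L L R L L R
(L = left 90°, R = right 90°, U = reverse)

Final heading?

Answer: Final heading: East

Derivation:
Start: West
  U (U-turn (180°)) -> East
  U (U-turn (180°)) -> West
  R (right (90° clockwise)) -> North
  L (left (90° counter-clockwise)) -> West
  L (left (90° counter-clockwise)) -> South
  L (left (90° counter-clockwise)) -> East
  R (right (90° clockwise)) -> South
  L (left (90° counter-clockwise)) -> East
  L (left (90° counter-clockwise)) -> North
  R (right (90° clockwise)) -> East
Final: East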